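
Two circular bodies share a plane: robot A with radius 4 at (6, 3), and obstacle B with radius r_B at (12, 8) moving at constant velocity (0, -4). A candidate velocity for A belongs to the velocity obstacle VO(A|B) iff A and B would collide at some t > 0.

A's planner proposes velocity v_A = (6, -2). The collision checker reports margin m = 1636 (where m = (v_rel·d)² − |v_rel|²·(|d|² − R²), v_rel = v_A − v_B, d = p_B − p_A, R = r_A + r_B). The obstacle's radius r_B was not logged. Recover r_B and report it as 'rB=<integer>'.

m = 1636
d = (6, 5);  v_rel = (6, 2),  |v_rel|² = 40
v_rel×d = (6)·(5) − (2)·(6) = 18
since m = R²·40 − 18²:  R² = (324 + 1636) / 40 = 49
R = √49 = 7  ⇒  r_B = 7 − 4 = 3

rB=3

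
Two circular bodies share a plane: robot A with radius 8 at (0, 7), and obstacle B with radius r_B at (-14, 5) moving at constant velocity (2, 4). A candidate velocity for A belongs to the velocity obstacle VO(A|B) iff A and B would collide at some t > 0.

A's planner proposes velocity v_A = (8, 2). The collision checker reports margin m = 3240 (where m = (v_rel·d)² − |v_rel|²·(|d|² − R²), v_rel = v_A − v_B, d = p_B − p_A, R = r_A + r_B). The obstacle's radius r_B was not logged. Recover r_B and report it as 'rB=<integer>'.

m = 3240
d = (-14, -2);  v_rel = (6, -2),  |v_rel|² = 40
v_rel×d = (6)·(-2) − (-2)·(-14) = -40
since m = R²·40 − (-40)²:  R² = (1600 + 3240) / 40 = 121
R = √121 = 11  ⇒  r_B = 11 − 8 = 3

rB=3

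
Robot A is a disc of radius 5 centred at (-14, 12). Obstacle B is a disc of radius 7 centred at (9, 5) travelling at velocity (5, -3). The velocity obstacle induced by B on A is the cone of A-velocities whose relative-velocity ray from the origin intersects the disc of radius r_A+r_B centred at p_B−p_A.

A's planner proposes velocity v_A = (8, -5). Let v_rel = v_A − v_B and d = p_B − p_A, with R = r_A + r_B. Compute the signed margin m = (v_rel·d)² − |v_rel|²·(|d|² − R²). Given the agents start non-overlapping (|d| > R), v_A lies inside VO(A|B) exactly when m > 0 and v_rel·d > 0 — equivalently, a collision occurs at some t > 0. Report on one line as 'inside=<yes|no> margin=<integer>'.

d = (23, -7),  |d|² = 578;  R = 5+7 = 12,  c = 578−12² = 434
v_rel = (3, -2),  |v_rel|² = 13;  v_rel·d = (3)·(23) + (-2)·(-7) = 83
13·t² − 166·t + 434 = 0  ⇒  m = 83² − 13·434 = 1247
m = 1247 > 0,  v_rel·d = 83 > 0  ⇒  inside

inside=yes margin=1247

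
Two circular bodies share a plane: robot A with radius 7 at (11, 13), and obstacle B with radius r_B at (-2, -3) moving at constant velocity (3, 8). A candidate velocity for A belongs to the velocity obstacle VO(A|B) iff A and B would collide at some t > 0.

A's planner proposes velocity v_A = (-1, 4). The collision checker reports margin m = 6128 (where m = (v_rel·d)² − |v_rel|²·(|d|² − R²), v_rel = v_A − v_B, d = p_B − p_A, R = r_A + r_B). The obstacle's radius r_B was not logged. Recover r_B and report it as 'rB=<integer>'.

m = 6128
d = (-13, -16);  v_rel = (-4, -4),  |v_rel|² = 32
v_rel×d = (-4)·(-16) − (-4)·(-13) = 12
since m = R²·32 − 12²:  R² = (144 + 6128) / 32 = 196
R = √196 = 14  ⇒  r_B = 14 − 7 = 7

rB=7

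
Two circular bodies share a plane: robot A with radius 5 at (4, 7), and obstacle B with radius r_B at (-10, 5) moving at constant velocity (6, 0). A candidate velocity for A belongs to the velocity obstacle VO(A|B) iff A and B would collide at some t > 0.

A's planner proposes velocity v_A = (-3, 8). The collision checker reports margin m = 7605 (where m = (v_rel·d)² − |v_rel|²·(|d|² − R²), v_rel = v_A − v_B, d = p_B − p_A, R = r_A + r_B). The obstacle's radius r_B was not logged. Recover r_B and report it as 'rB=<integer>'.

m = 7605
d = (-14, -2);  v_rel = (-9, 8),  |v_rel|² = 145
v_rel×d = (-9)·(-2) − (8)·(-14) = 130
since m = R²·145 − 130²:  R² = (16900 + 7605) / 145 = 169
R = √169 = 13  ⇒  r_B = 13 − 5 = 8

rB=8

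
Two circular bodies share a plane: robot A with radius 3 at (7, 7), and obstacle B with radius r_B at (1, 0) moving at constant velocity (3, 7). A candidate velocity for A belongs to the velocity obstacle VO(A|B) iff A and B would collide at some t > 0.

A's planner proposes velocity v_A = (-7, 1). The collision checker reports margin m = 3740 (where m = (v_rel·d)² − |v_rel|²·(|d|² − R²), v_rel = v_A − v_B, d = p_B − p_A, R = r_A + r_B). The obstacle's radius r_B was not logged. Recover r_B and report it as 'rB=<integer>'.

m = 3740
d = (-6, -7);  v_rel = (-10, -6),  |v_rel|² = 136
v_rel×d = (-10)·(-7) − (-6)·(-6) = 34
since m = R²·136 − 34²:  R² = (1156 + 3740) / 136 = 36
R = √36 = 6  ⇒  r_B = 6 − 3 = 3

rB=3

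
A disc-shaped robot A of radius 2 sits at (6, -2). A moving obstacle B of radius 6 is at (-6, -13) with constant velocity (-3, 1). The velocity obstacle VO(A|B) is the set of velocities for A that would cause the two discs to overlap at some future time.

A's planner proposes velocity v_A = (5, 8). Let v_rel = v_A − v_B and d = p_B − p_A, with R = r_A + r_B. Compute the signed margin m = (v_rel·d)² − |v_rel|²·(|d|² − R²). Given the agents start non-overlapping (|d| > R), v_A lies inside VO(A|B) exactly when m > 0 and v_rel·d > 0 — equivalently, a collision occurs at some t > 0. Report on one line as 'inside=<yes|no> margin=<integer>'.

d = (-12, -11),  |d|² = 265;  R = 2+6 = 8,  c = 265−8² = 201
v_rel = (8, 7),  |v_rel|² = 113;  v_rel·d = (8)·(-12) + (7)·(-11) = -173
113·t² + 346·t + 201 = 0  ⇒  m = (-173)² − 113·201 = 7216
m = 7216 > 0,  v_rel·d = -173 < 0  ⇒  outside

inside=no margin=7216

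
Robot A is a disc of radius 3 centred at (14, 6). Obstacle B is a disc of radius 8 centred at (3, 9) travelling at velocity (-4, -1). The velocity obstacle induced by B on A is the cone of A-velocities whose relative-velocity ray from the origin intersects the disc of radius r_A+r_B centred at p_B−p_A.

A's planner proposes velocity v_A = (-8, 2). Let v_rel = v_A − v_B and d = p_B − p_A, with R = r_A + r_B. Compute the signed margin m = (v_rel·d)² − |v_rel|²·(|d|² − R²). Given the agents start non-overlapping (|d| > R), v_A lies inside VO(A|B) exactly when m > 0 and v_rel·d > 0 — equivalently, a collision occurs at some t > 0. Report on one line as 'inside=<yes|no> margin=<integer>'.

d = (-11, 3),  |d|² = 130;  R = 3+8 = 11,  c = 130−11² = 9
v_rel = (-4, 3),  |v_rel|² = 25;  v_rel·d = (-4)·(-11) + (3)·(3) = 53
25·t² − 106·t + 9 = 0  ⇒  m = 53² − 25·9 = 2584
m = 2584 > 0,  v_rel·d = 53 > 0  ⇒  inside

inside=yes margin=2584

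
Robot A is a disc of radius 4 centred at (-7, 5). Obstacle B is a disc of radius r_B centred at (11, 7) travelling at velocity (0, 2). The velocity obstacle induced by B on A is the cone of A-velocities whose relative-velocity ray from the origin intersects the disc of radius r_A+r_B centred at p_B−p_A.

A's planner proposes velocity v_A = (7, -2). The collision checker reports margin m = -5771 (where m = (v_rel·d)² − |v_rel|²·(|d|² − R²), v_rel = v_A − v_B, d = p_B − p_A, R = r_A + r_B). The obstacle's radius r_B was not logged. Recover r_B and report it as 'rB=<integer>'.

m = -5771
d = (18, 2);  v_rel = (7, -4),  |v_rel|² = 65
v_rel×d = (7)·(2) − (-4)·(18) = 86
since m = R²·65 − 86²:  R² = (7396 + -5771) / 65 = 25
R = √25 = 5  ⇒  r_B = 5 − 4 = 1

rB=1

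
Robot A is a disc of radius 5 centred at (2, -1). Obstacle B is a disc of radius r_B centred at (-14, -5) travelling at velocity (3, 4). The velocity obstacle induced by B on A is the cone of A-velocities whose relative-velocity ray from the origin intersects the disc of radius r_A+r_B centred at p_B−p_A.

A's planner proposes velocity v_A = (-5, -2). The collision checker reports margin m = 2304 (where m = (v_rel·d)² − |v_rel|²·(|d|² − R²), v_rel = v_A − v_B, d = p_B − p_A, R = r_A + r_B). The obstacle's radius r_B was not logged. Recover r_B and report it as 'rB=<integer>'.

m = 2304
d = (-16, -4);  v_rel = (-8, -6),  |v_rel|² = 100
v_rel×d = (-8)·(-4) − (-6)·(-16) = -64
since m = R²·100 − (-64)²:  R² = (4096 + 2304) / 100 = 64
R = √64 = 8  ⇒  r_B = 8 − 5 = 3

rB=3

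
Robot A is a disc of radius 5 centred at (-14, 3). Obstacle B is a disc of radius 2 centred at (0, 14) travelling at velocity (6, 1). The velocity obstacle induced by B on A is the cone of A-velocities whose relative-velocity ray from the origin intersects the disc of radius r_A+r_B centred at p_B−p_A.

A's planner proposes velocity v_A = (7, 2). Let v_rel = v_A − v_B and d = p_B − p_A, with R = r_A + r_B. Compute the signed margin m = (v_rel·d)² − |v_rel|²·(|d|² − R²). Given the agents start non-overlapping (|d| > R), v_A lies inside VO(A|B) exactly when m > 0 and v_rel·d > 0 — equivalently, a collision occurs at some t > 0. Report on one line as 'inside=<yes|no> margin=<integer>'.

d = (14, 11),  |d|² = 317;  R = 5+2 = 7,  c = 317−7² = 268
v_rel = (1, 1),  |v_rel|² = 2;  v_rel·d = (1)·(14) + (1)·(11) = 25
2·t² − 50·t + 268 = 0  ⇒  m = 25² − 2·268 = 89
m = 89 > 0,  v_rel·d = 25 > 0  ⇒  inside

inside=yes margin=89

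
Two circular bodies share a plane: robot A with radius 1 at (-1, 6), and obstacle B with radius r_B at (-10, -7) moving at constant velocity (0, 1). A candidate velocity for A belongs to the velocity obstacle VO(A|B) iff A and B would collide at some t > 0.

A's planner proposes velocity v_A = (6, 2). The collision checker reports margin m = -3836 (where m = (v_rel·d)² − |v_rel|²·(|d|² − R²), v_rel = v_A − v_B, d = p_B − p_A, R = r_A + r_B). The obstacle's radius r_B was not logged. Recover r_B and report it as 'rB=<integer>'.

m = -3836
d = (-9, -13);  v_rel = (6, 1),  |v_rel|² = 37
v_rel×d = (6)·(-13) − (1)·(-9) = -69
since m = R²·37 − (-69)²:  R² = (4761 + -3836) / 37 = 25
R = √25 = 5  ⇒  r_B = 5 − 1 = 4

rB=4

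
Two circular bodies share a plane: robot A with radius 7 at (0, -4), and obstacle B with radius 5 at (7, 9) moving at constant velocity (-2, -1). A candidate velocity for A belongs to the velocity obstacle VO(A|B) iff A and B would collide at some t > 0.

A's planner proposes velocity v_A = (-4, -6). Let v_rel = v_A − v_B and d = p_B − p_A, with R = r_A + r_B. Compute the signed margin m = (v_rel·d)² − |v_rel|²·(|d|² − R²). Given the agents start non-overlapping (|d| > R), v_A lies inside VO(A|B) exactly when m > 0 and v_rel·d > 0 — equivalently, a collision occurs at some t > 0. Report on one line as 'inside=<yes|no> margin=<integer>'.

d = (7, 13),  |d|² = 218;  R = 7+5 = 12,  c = 218−12² = 74
v_rel = (-2, -5),  |v_rel|² = 29;  v_rel·d = (-2)·(7) + (-5)·(13) = -79
29·t² + 158·t + 74 = 0  ⇒  m = (-79)² − 29·74 = 4095
m = 4095 > 0,  v_rel·d = -79 < 0  ⇒  outside

inside=no margin=4095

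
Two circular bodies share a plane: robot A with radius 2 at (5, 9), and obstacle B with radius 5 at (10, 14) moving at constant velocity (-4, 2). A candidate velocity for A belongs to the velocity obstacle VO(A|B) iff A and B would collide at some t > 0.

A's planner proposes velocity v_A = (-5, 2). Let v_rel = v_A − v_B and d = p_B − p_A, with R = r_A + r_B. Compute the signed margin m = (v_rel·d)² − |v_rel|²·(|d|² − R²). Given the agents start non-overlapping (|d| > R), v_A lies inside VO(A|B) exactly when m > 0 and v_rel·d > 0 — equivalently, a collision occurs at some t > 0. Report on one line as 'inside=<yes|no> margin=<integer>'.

d = (5, 5),  |d|² = 50;  R = 2+5 = 7,  c = 50−7² = 1
v_rel = (-1, 0),  |v_rel|² = 1;  v_rel·d = (-1)·(5) + (0)·(5) = -5
1·t² + 10·t + 1 = 0  ⇒  m = (-5)² − 1·1 = 24
m = 24 > 0,  v_rel·d = -5 < 0  ⇒  outside

inside=no margin=24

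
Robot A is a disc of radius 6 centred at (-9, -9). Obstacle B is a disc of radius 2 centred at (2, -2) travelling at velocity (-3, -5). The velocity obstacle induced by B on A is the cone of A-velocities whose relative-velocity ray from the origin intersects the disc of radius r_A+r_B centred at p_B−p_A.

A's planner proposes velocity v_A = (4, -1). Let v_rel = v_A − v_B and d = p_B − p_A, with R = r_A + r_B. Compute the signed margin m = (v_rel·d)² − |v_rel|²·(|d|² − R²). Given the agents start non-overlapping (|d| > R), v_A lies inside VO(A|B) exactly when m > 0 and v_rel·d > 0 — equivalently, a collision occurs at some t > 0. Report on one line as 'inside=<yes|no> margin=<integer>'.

d = (11, 7),  |d|² = 170;  R = 6+2 = 8,  c = 170−8² = 106
v_rel = (7, 4),  |v_rel|² = 65;  v_rel·d = (7)·(11) + (4)·(7) = 105
65·t² − 210·t + 106 = 0  ⇒  m = 105² − 65·106 = 4135
m = 4135 > 0,  v_rel·d = 105 > 0  ⇒  inside

inside=yes margin=4135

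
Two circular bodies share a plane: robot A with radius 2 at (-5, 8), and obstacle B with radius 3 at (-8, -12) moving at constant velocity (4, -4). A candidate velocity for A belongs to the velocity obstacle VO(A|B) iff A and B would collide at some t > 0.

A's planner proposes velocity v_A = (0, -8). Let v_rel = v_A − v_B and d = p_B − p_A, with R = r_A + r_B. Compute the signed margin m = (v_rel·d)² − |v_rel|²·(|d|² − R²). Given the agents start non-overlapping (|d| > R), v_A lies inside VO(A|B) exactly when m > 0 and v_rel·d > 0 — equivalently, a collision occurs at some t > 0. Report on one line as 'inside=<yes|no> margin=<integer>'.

d = (-3, -20),  |d|² = 409;  R = 2+3 = 5,  c = 409−5² = 384
v_rel = (-4, -4),  |v_rel|² = 32;  v_rel·d = (-4)·(-3) + (-4)·(-20) = 92
32·t² − 184·t + 384 = 0  ⇒  m = 92² − 32·384 = -3824
m = -3824 < 0,  v_rel·d = 92 > 0  ⇒  outside

inside=no margin=-3824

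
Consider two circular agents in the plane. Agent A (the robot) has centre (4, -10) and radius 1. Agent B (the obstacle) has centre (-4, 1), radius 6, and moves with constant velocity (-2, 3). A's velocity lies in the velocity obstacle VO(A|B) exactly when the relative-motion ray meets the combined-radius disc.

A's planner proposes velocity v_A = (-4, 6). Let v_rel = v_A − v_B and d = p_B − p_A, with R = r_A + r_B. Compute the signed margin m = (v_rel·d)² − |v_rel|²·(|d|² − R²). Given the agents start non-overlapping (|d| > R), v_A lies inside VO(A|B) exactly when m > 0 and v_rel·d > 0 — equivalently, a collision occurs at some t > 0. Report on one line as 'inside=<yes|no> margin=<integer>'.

d = (-8, 11),  |d|² = 185;  R = 1+6 = 7,  c = 185−7² = 136
v_rel = (-2, 3),  |v_rel|² = 13;  v_rel·d = (-2)·(-8) + (3)·(11) = 49
13·t² − 98·t + 136 = 0  ⇒  m = 49² − 13·136 = 633
m = 633 > 0,  v_rel·d = 49 > 0  ⇒  inside

inside=yes margin=633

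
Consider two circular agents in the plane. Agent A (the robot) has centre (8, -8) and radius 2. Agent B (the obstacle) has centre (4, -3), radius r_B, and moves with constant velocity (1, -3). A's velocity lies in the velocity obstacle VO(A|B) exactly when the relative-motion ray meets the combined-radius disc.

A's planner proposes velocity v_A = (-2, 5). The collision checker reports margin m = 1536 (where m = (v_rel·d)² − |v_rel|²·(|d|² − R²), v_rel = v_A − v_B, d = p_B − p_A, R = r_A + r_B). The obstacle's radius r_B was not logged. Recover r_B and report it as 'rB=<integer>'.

m = 1536
d = (-4, 5);  v_rel = (-3, 8),  |v_rel|² = 73
v_rel×d = (-3)·(5) − (8)·(-4) = 17
since m = R²·73 − 17²:  R² = (289 + 1536) / 73 = 25
R = √25 = 5  ⇒  r_B = 5 − 2 = 3

rB=3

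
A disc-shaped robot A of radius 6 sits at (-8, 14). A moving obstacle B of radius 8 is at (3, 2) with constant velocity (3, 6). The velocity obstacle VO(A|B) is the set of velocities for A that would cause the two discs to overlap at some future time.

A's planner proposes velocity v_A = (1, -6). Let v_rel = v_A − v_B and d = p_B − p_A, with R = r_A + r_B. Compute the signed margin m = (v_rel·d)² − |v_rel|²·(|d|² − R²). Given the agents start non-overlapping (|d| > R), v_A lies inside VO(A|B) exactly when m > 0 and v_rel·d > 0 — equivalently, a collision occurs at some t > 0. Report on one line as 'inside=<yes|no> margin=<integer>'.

d = (11, -12),  |d|² = 265;  R = 6+8 = 14,  c = 265−14² = 69
v_rel = (-2, -12),  |v_rel|² = 148;  v_rel·d = (-2)·(11) + (-12)·(-12) = 122
148·t² − 244·t + 69 = 0  ⇒  m = 122² − 148·69 = 4672
m = 4672 > 0,  v_rel·d = 122 > 0  ⇒  inside

inside=yes margin=4672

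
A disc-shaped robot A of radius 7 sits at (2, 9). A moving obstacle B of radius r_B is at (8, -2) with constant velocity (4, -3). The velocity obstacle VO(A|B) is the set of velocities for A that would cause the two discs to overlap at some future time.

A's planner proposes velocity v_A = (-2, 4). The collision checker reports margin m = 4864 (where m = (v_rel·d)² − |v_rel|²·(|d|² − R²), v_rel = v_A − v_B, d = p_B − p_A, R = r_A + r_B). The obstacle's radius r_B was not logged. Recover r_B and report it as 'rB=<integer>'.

m = 4864
d = (6, -11);  v_rel = (-6, 7),  |v_rel|² = 85
v_rel×d = (-6)·(-11) − (7)·(6) = 24
since m = R²·85 − 24²:  R² = (576 + 4864) / 85 = 64
R = √64 = 8  ⇒  r_B = 8 − 7 = 1

rB=1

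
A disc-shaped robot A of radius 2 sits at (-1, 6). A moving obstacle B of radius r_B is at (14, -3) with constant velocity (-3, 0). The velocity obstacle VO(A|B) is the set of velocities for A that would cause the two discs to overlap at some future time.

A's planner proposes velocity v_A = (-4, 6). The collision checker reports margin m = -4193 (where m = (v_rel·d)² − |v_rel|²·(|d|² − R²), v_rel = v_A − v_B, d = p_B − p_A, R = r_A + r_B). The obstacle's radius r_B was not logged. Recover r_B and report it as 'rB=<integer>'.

m = -4193
d = (15, -9);  v_rel = (-1, 6),  |v_rel|² = 37
v_rel×d = (-1)·(-9) − (6)·(15) = -81
since m = R²·37 − (-81)²:  R² = (6561 + -4193) / 37 = 64
R = √64 = 8  ⇒  r_B = 8 − 2 = 6

rB=6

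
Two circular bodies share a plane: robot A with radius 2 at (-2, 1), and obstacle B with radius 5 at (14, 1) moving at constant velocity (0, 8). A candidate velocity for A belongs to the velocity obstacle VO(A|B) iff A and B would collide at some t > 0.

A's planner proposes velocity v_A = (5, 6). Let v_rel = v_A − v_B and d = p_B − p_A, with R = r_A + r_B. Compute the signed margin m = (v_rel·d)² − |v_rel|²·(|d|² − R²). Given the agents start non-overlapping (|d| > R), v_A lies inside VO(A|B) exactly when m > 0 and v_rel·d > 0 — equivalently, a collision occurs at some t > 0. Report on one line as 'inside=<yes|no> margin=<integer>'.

d = (16, 0),  |d|² = 256;  R = 2+5 = 7,  c = 256−7² = 207
v_rel = (5, -2),  |v_rel|² = 29;  v_rel·d = (5)·(16) + (-2)·(0) = 80
29·t² − 160·t + 207 = 0  ⇒  m = 80² − 29·207 = 397
m = 397 > 0,  v_rel·d = 80 > 0  ⇒  inside

inside=yes margin=397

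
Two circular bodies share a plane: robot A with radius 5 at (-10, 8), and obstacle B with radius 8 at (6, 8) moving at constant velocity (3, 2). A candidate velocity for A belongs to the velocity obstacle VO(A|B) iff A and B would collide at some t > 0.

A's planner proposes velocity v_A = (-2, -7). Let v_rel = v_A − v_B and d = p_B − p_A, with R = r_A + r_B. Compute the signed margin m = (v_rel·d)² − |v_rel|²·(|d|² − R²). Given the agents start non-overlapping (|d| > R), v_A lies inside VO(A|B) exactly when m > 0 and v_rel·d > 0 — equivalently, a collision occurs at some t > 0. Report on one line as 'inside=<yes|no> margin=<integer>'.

d = (16, 0),  |d|² = 256;  R = 5+8 = 13,  c = 256−13² = 87
v_rel = (-5, -9),  |v_rel|² = 106;  v_rel·d = (-5)·(16) + (-9)·(0) = -80
106·t² + 160·t + 87 = 0  ⇒  m = (-80)² − 106·87 = -2822
m = -2822 < 0,  v_rel·d = -80 < 0  ⇒  outside

inside=no margin=-2822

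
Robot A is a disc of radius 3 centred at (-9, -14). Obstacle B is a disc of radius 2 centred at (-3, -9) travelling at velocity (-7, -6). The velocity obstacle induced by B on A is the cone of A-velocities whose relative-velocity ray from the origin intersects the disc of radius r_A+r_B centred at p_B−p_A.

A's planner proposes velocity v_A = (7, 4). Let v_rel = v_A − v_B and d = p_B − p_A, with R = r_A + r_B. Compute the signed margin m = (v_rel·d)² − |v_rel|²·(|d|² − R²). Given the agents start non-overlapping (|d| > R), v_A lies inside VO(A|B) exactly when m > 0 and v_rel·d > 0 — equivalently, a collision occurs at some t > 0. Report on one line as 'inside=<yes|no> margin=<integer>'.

d = (6, 5),  |d|² = 61;  R = 3+2 = 5,  c = 61−5² = 36
v_rel = (14, 10),  |v_rel|² = 296;  v_rel·d = (14)·(6) + (10)·(5) = 134
296·t² − 268·t + 36 = 0  ⇒  m = 134² − 296·36 = 7300
m = 7300 > 0,  v_rel·d = 134 > 0  ⇒  inside

inside=yes margin=7300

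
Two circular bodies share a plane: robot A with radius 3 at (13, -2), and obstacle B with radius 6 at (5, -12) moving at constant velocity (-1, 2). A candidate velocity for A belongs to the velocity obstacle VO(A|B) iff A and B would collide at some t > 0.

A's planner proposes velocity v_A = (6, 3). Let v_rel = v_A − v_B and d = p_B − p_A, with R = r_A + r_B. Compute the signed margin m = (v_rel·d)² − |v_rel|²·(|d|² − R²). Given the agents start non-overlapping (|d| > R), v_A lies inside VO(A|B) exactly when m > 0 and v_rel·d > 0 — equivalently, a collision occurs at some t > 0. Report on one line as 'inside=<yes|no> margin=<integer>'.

d = (-8, -10),  |d|² = 164;  R = 3+6 = 9,  c = 164−9² = 83
v_rel = (7, 1),  |v_rel|² = 50;  v_rel·d = (7)·(-8) + (1)·(-10) = -66
50·t² + 132·t + 83 = 0  ⇒  m = (-66)² − 50·83 = 206
m = 206 > 0,  v_rel·d = -66 < 0  ⇒  outside

inside=no margin=206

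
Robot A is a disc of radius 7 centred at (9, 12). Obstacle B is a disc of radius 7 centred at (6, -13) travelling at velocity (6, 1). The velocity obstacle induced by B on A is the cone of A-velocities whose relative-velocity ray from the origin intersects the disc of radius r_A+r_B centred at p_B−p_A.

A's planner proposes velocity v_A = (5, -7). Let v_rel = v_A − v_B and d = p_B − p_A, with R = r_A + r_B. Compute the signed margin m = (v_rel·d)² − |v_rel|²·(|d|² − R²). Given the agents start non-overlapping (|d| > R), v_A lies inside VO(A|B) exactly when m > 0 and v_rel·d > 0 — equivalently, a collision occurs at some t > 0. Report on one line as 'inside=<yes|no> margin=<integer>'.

d = (-3, -25),  |d|² = 634;  R = 7+7 = 14,  c = 634−14² = 438
v_rel = (-1, -8),  |v_rel|² = 65;  v_rel·d = (-1)·(-3) + (-8)·(-25) = 203
65·t² − 406·t + 438 = 0  ⇒  m = 203² − 65·438 = 12739
m = 12739 > 0,  v_rel·d = 203 > 0  ⇒  inside

inside=yes margin=12739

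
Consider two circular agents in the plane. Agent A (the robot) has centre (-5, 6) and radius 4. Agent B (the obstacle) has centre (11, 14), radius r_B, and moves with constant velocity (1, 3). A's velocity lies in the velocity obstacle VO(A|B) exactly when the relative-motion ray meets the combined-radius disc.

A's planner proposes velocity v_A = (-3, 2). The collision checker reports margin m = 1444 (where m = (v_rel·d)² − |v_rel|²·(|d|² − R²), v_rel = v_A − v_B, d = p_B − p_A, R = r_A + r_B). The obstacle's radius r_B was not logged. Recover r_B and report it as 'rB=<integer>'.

m = 1444
d = (16, 8);  v_rel = (-4, -1),  |v_rel|² = 17
v_rel×d = (-4)·(8) − (-1)·(16) = -16
since m = R²·17 − (-16)²:  R² = (256 + 1444) / 17 = 100
R = √100 = 10  ⇒  r_B = 10 − 4 = 6

rB=6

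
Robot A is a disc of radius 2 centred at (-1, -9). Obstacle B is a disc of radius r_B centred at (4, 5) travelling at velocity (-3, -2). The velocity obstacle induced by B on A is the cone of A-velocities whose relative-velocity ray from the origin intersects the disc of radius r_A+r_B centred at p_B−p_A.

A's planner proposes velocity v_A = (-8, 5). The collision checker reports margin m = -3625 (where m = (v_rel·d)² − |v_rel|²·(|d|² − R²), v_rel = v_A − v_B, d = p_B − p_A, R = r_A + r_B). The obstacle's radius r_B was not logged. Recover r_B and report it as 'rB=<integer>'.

m = -3625
d = (5, 14);  v_rel = (-5, 7),  |v_rel|² = 74
v_rel×d = (-5)·(14) − (7)·(5) = -105
since m = R²·74 − (-105)²:  R² = (11025 + -3625) / 74 = 100
R = √100 = 10  ⇒  r_B = 10 − 2 = 8

rB=8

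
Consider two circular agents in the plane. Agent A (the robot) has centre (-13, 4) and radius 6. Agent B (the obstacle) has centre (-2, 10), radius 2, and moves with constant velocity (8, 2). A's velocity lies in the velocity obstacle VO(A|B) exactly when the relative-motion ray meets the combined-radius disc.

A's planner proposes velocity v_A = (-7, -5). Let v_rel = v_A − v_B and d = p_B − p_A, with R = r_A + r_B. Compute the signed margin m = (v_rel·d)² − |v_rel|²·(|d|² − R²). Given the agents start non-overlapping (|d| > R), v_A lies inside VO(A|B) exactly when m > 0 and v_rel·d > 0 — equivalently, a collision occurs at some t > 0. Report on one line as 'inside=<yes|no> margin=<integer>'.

d = (11, 6),  |d|² = 157;  R = 6+2 = 8,  c = 157−8² = 93
v_rel = (-15, -7),  |v_rel|² = 274;  v_rel·d = (-15)·(11) + (-7)·(6) = -207
274·t² + 414·t + 93 = 0  ⇒  m = (-207)² − 274·93 = 17367
m = 17367 > 0,  v_rel·d = -207 < 0  ⇒  outside

inside=no margin=17367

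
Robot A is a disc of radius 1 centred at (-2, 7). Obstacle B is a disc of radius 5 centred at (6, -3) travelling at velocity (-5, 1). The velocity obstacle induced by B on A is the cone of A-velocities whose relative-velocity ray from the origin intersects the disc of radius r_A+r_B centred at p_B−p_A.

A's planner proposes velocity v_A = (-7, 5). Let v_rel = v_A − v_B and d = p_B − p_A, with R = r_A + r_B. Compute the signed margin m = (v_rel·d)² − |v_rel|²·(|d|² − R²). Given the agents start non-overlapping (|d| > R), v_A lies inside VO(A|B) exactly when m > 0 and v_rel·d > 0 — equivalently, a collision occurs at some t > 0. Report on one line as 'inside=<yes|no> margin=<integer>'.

d = (8, -10),  |d|² = 164;  R = 1+5 = 6,  c = 164−6² = 128
v_rel = (-2, 4),  |v_rel|² = 20;  v_rel·d = (-2)·(8) + (4)·(-10) = -56
20·t² + 112·t + 128 = 0  ⇒  m = (-56)² − 20·128 = 576
m = 576 > 0,  v_rel·d = -56 < 0  ⇒  outside

inside=no margin=576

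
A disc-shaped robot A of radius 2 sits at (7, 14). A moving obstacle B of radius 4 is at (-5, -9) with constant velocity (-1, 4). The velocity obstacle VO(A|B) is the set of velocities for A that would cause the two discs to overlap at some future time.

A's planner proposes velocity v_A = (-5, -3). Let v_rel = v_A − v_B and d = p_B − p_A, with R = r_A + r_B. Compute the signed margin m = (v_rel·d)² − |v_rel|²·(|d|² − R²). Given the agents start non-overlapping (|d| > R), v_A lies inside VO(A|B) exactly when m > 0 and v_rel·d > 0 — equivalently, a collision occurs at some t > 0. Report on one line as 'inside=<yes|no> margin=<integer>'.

d = (-12, -23),  |d|² = 673;  R = 2+4 = 6,  c = 673−6² = 637
v_rel = (-4, -7),  |v_rel|² = 65;  v_rel·d = (-4)·(-12) + (-7)·(-23) = 209
65·t² − 418·t + 637 = 0  ⇒  m = 209² − 65·637 = 2276
m = 2276 > 0,  v_rel·d = 209 > 0  ⇒  inside

inside=yes margin=2276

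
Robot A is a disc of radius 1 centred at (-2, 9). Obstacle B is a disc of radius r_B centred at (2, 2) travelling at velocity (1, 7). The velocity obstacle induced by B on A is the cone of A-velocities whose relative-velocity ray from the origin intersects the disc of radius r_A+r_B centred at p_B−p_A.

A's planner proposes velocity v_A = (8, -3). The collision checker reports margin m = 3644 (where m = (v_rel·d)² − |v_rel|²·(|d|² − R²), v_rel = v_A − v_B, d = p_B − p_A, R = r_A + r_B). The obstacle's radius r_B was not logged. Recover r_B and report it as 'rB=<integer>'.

m = 3644
d = (4, -7);  v_rel = (7, -10),  |v_rel|² = 149
v_rel×d = (7)·(-7) − (-10)·(4) = -9
since m = R²·149 − (-9)²:  R² = (81 + 3644) / 149 = 25
R = √25 = 5  ⇒  r_B = 5 − 1 = 4

rB=4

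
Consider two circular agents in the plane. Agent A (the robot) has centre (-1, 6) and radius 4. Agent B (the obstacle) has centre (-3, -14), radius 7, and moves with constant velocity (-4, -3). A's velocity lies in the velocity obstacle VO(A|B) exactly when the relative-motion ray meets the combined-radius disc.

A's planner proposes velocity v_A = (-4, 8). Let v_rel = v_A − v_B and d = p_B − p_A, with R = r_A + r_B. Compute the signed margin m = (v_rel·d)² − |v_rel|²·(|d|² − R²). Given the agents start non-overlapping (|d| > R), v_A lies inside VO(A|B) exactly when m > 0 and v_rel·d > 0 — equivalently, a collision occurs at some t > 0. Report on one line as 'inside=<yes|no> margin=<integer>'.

d = (-2, -20),  |d|² = 404;  R = 4+7 = 11,  c = 404−11² = 283
v_rel = (0, 11),  |v_rel|² = 121;  v_rel·d = (0)·(-2) + (11)·(-20) = -220
121·t² + 440·t + 283 = 0  ⇒  m = (-220)² − 121·283 = 14157
m = 14157 > 0,  v_rel·d = -220 < 0  ⇒  outside

inside=no margin=14157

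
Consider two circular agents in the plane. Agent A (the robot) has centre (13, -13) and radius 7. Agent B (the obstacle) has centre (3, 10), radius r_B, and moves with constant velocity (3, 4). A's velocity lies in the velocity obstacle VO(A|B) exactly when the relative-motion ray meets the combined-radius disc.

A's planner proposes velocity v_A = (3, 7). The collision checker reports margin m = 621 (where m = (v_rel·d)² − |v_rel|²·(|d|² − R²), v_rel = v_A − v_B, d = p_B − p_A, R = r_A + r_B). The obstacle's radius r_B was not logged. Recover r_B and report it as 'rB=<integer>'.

m = 621
d = (-10, 23);  v_rel = (0, 3),  |v_rel|² = 9
v_rel×d = (0)·(23) − (3)·(-10) = 30
since m = R²·9 − 30²:  R² = (900 + 621) / 9 = 169
R = √169 = 13  ⇒  r_B = 13 − 7 = 6

rB=6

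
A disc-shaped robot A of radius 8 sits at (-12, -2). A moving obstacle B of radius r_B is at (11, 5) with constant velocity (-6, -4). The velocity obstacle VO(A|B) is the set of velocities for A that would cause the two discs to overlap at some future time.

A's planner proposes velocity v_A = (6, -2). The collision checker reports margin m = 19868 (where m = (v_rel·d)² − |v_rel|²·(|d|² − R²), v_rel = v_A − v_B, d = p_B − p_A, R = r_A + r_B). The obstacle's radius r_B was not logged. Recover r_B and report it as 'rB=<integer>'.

m = 19868
d = (23, 7);  v_rel = (12, 2),  |v_rel|² = 148
v_rel×d = (12)·(7) − (2)·(23) = 38
since m = R²·148 − 38²:  R² = (1444 + 19868) / 148 = 144
R = √144 = 12  ⇒  r_B = 12 − 8 = 4

rB=4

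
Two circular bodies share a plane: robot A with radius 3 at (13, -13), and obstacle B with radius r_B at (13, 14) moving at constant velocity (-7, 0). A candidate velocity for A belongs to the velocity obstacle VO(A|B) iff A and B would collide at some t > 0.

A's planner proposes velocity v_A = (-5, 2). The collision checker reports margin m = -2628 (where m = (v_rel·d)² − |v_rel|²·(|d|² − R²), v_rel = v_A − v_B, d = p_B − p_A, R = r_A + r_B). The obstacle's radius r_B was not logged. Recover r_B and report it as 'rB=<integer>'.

m = -2628
d = (0, 27);  v_rel = (2, 2),  |v_rel|² = 8
v_rel×d = (2)·(27) − (2)·(0) = 54
since m = R²·8 − 54²:  R² = (2916 + -2628) / 8 = 36
R = √36 = 6  ⇒  r_B = 6 − 3 = 3

rB=3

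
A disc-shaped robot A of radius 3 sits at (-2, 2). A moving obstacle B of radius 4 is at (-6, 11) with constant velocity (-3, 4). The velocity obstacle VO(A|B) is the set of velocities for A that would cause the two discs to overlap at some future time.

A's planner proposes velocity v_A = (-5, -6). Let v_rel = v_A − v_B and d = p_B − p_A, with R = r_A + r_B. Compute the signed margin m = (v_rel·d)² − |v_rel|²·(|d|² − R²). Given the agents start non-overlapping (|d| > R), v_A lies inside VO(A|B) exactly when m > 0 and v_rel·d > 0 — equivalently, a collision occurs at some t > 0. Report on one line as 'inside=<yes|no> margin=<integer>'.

d = (-4, 9),  |d|² = 97;  R = 3+4 = 7,  c = 97−7² = 48
v_rel = (-2, -10),  |v_rel|² = 104;  v_rel·d = (-2)·(-4) + (-10)·(9) = -82
104·t² + 164·t + 48 = 0  ⇒  m = (-82)² − 104·48 = 1732
m = 1732 > 0,  v_rel·d = -82 < 0  ⇒  outside

inside=no margin=1732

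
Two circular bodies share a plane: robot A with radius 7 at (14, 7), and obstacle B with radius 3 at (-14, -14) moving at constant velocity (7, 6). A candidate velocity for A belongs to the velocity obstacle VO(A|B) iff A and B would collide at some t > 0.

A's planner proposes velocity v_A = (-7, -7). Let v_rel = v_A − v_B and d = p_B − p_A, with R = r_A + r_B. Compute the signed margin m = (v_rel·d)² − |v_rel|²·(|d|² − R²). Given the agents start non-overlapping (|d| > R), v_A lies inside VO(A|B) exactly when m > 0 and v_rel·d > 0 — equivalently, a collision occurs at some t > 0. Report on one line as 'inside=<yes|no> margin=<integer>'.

d = (-28, -21),  |d|² = 1225;  R = 7+3 = 10,  c = 1225−10² = 1125
v_rel = (-14, -13),  |v_rel|² = 365;  v_rel·d = (-14)·(-28) + (-13)·(-21) = 665
365·t² − 1330·t + 1125 = 0  ⇒  m = 665² − 365·1125 = 31600
m = 31600 > 0,  v_rel·d = 665 > 0  ⇒  inside

inside=yes margin=31600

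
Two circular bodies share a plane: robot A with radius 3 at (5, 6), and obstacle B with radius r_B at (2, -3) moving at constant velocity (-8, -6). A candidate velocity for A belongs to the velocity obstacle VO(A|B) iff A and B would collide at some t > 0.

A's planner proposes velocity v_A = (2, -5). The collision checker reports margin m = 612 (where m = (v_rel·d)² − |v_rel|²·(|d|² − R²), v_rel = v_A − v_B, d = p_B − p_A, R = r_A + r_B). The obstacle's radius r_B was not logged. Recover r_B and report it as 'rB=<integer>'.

m = 612
d = (-3, -9);  v_rel = (10, 1),  |v_rel|² = 101
v_rel×d = (10)·(-9) − (1)·(-3) = -87
since m = R²·101 − (-87)²:  R² = (7569 + 612) / 101 = 81
R = √81 = 9  ⇒  r_B = 9 − 3 = 6

rB=6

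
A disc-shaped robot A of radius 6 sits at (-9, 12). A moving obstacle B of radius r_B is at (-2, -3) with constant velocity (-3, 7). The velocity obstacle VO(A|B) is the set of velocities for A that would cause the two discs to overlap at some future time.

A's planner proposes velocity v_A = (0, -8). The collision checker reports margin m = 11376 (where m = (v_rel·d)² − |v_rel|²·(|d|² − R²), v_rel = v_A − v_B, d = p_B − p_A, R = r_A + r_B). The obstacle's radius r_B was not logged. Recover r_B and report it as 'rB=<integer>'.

m = 11376
d = (7, -15);  v_rel = (3, -15),  |v_rel|² = 234
v_rel×d = (3)·(-15) − (-15)·(7) = 60
since m = R²·234 − 60²:  R² = (3600 + 11376) / 234 = 64
R = √64 = 8  ⇒  r_B = 8 − 6 = 2

rB=2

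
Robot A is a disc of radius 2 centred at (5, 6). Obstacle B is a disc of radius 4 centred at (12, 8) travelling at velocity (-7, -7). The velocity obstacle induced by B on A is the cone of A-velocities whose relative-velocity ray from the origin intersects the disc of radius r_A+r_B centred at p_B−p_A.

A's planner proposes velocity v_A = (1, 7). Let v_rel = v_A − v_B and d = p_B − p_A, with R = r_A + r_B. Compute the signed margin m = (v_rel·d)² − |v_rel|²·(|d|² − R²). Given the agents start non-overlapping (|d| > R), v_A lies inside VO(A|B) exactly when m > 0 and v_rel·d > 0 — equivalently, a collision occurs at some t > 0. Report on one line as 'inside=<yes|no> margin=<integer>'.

d = (7, 2),  |d|² = 53;  R = 2+4 = 6,  c = 53−6² = 17
v_rel = (8, 14),  |v_rel|² = 260;  v_rel·d = (8)·(7) + (14)·(2) = 84
260·t² − 168·t + 17 = 0  ⇒  m = 84² − 260·17 = 2636
m = 2636 > 0,  v_rel·d = 84 > 0  ⇒  inside

inside=yes margin=2636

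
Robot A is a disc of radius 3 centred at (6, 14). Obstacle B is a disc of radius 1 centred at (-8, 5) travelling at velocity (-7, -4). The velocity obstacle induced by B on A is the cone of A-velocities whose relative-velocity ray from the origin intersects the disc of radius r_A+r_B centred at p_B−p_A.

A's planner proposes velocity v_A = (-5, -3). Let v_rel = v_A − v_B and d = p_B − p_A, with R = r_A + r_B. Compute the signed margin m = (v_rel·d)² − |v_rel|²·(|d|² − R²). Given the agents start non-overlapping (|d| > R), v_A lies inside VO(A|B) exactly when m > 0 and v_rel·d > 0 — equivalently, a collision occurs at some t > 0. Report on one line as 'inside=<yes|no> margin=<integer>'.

d = (-14, -9),  |d|² = 277;  R = 3+1 = 4,  c = 277−4² = 261
v_rel = (2, 1),  |v_rel|² = 5;  v_rel·d = (2)·(-14) + (1)·(-9) = -37
5·t² + 74·t + 261 = 0  ⇒  m = (-37)² − 5·261 = 64
m = 64 > 0,  v_rel·d = -37 < 0  ⇒  outside

inside=no margin=64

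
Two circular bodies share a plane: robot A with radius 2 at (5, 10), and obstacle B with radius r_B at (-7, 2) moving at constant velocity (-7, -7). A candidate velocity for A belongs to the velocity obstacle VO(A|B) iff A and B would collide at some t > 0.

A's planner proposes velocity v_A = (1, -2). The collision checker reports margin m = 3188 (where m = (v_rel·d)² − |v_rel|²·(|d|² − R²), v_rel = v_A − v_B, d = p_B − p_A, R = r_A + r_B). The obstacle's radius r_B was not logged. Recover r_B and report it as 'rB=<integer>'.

m = 3188
d = (-12, -8);  v_rel = (8, 5),  |v_rel|² = 89
v_rel×d = (8)·(-8) − (5)·(-12) = -4
since m = R²·89 − (-4)²:  R² = (16 + 3188) / 89 = 36
R = √36 = 6  ⇒  r_B = 6 − 2 = 4

rB=4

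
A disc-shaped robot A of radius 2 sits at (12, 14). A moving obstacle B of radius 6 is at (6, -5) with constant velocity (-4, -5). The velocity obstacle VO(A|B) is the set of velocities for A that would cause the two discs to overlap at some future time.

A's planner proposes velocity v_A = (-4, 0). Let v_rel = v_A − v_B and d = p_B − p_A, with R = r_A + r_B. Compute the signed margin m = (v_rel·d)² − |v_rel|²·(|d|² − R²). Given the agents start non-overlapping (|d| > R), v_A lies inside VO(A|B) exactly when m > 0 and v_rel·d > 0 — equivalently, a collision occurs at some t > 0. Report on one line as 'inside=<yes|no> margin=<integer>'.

d = (-6, -19),  |d|² = 397;  R = 2+6 = 8,  c = 397−8² = 333
v_rel = (0, 5),  |v_rel|² = 25;  v_rel·d = (0)·(-6) + (5)·(-19) = -95
25·t² + 190·t + 333 = 0  ⇒  m = (-95)² − 25·333 = 700
m = 700 > 0,  v_rel·d = -95 < 0  ⇒  outside

inside=no margin=700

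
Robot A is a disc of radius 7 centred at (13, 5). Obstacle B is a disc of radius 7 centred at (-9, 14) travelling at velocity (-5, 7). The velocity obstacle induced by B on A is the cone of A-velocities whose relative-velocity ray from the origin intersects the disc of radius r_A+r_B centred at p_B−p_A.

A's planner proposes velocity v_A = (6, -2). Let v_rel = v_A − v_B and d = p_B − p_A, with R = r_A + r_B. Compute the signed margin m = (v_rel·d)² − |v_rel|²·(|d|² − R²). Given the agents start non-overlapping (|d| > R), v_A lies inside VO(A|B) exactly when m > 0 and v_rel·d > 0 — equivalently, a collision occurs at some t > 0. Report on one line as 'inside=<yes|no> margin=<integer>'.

d = (-22, 9),  |d|² = 565;  R = 7+7 = 14,  c = 565−14² = 369
v_rel = (11, -9),  |v_rel|² = 202;  v_rel·d = (11)·(-22) + (-9)·(9) = -323
202·t² + 646·t + 369 = 0  ⇒  m = (-323)² − 202·369 = 29791
m = 29791 > 0,  v_rel·d = -323 < 0  ⇒  outside

inside=no margin=29791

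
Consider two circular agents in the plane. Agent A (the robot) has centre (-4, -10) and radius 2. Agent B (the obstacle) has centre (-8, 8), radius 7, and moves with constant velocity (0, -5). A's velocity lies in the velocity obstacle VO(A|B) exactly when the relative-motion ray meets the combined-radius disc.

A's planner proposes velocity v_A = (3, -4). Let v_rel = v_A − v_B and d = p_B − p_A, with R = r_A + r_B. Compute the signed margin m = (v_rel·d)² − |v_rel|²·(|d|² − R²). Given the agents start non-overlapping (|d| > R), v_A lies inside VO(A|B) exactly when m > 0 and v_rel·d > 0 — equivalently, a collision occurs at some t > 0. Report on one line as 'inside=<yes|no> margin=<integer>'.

d = (-4, 18),  |d|² = 340;  R = 2+7 = 9,  c = 340−9² = 259
v_rel = (3, 1),  |v_rel|² = 10;  v_rel·d = (3)·(-4) + (1)·(18) = 6
10·t² − 12·t + 259 = 0  ⇒  m = 6² − 10·259 = -2554
m = -2554 < 0,  v_rel·d = 6 > 0  ⇒  outside

inside=no margin=-2554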